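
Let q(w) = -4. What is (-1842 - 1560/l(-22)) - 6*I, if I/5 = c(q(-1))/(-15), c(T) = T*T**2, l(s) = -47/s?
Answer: -126910/47 ≈ -2700.2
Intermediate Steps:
c(T) = T**3
I = 64/3 (I = 5*((-4)**3/(-15)) = 5*(-64*(-1/15)) = 5*(64/15) = 64/3 ≈ 21.333)
(-1842 - 1560/l(-22)) - 6*I = (-1842 - 1560/((-47/(-22)))) - 6*64/3 = (-1842 - 1560/((-47*(-1/22)))) - 1*128 = (-1842 - 1560/47/22) - 128 = (-1842 - 1560*22/47) - 128 = (-1842 - 34320/47) - 128 = -120894/47 - 128 = -126910/47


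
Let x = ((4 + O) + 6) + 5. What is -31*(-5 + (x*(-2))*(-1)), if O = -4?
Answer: -527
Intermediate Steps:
x = 11 (x = ((4 - 4) + 6) + 5 = (0 + 6) + 5 = 6 + 5 = 11)
-31*(-5 + (x*(-2))*(-1)) = -31*(-5 + (11*(-2))*(-1)) = -31*(-5 - 22*(-1)) = -31*(-5 + 22) = -31*17 = -527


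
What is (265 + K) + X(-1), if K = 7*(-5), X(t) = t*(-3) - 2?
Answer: 231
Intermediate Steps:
X(t) = -2 - 3*t (X(t) = -3*t - 2 = -2 - 3*t)
K = -35
(265 + K) + X(-1) = (265 - 35) + (-2 - 3*(-1)) = 230 + (-2 + 3) = 230 + 1 = 231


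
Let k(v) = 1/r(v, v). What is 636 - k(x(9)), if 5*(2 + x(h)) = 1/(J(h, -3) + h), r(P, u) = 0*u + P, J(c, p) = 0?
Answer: 56649/89 ≈ 636.51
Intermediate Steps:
r(P, u) = P (r(P, u) = 0 + P = P)
x(h) = -2 + 1/(5*h) (x(h) = -2 + 1/(5*(0 + h)) = -2 + 1/(5*h))
k(v) = 1/v
636 - k(x(9)) = 636 - 1/(-2 + (⅕)/9) = 636 - 1/(-2 + (⅕)*(⅑)) = 636 - 1/(-2 + 1/45) = 636 - 1/(-89/45) = 636 - 1*(-45/89) = 636 + 45/89 = 56649/89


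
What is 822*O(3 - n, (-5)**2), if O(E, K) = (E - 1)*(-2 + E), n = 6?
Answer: 16440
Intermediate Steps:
O(E, K) = (-1 + E)*(-2 + E)
822*O(3 - n, (-5)**2) = 822*(2 + (3 - 1*6)**2 - 3*(3 - 1*6)) = 822*(2 + (3 - 6)**2 - 3*(3 - 6)) = 822*(2 + (-3)**2 - 3*(-3)) = 822*(2 + 9 + 9) = 822*20 = 16440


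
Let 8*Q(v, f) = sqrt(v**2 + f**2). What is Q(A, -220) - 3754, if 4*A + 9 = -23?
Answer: -3754 + sqrt(3029)/2 ≈ -3726.5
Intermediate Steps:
A = -8 (A = -9/4 + (1/4)*(-23) = -9/4 - 23/4 = -8)
Q(v, f) = sqrt(f**2 + v**2)/8 (Q(v, f) = sqrt(v**2 + f**2)/8 = sqrt(f**2 + v**2)/8)
Q(A, -220) - 3754 = sqrt((-220)**2 + (-8)**2)/8 - 3754 = sqrt(48400 + 64)/8 - 3754 = sqrt(48464)/8 - 3754 = (4*sqrt(3029))/8 - 3754 = sqrt(3029)/2 - 3754 = -3754 + sqrt(3029)/2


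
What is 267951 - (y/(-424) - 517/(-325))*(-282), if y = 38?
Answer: 9245495439/34450 ≈ 2.6837e+5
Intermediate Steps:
267951 - (y/(-424) - 517/(-325))*(-282) = 267951 - (38/(-424) - 517/(-325))*(-282) = 267951 - (38*(-1/424) - 517*(-1/325))*(-282) = 267951 - (-19/212 + 517/325)*(-282) = 267951 - 103429*(-282)/68900 = 267951 - 1*(-14583489/34450) = 267951 + 14583489/34450 = 9245495439/34450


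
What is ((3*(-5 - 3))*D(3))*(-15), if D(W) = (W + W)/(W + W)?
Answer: 360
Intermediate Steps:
D(W) = 1 (D(W) = (2*W)/((2*W)) = (2*W)*(1/(2*W)) = 1)
((3*(-5 - 3))*D(3))*(-15) = ((3*(-5 - 3))*1)*(-15) = ((3*(-8))*1)*(-15) = -24*1*(-15) = -24*(-15) = 360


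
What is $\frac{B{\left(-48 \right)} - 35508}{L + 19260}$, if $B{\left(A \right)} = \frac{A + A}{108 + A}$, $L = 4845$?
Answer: $- \frac{177548}{120525} \approx -1.4731$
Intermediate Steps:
$B{\left(A \right)} = \frac{2 A}{108 + A}$
$\frac{B{\left(-48 \right)} - 35508}{L + 19260} = \frac{2 \left(-48\right) \frac{1}{108 - 48} - 35508}{4845 + 19260} = \frac{2 \left(-48\right) \frac{1}{60} - 35508}{24105} = \left(2 \left(-48\right) \frac{1}{60} - 35508\right) \frac{1}{24105} = \left(- \frac{8}{5} - 35508\right) \frac{1}{24105} = \left(- \frac{177548}{5}\right) \frac{1}{24105} = - \frac{177548}{120525}$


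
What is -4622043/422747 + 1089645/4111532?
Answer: -18543033545061/1738137818404 ≈ -10.668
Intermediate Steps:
-4622043/422747 + 1089645/4111532 = -18543033545061/1738137818404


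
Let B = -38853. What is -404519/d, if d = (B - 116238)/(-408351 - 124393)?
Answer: -215505070136/155091 ≈ -1.3895e+6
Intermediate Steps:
d = 155091/532744 (d = (-38853 - 116238)/(-408351 - 124393) = -155091/(-532744) = -155091*(-1/532744) = 155091/532744 ≈ 0.29112)
-404519/d = -404519/155091/532744 = -404519*532744/155091 = -215505070136/155091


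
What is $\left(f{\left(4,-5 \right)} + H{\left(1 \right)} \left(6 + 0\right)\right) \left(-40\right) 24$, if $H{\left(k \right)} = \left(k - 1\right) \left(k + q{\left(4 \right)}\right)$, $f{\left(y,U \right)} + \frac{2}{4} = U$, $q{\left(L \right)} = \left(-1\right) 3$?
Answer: $5280$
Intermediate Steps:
$q{\left(L \right)} = -3$
$f{\left(y,U \right)} = - \frac{1}{2} + U$
$H{\left(k \right)} = \left(-1 + k\right) \left(-3 + k\right)$ ($H{\left(k \right)} = \left(k - 1\right) \left(k - 3\right) = \left(-1 + k\right) \left(-3 + k\right)$)
$\left(f{\left(4,-5 \right)} + H{\left(1 \right)} \left(6 + 0\right)\right) \left(-40\right) 24 = \left(\left(- \frac{1}{2} - 5\right) + \left(3 + 1^{2} - 4\right) \left(6 + 0\right)\right) \left(-40\right) 24 = \left(- \frac{11}{2} + \left(3 + 1 - 4\right) 6\right) \left(-40\right) 24 = \left(- \frac{11}{2} + 0 \cdot 6\right) \left(-40\right) 24 = \left(- \frac{11}{2} + 0\right) \left(-40\right) 24 = \left(- \frac{11}{2}\right) \left(-40\right) 24 = 220 \cdot 24 = 5280$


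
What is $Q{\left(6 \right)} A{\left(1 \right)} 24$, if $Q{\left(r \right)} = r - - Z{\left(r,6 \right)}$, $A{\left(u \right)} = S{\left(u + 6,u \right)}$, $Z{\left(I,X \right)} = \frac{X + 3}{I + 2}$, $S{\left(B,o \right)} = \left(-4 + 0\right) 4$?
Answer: $-2736$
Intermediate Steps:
$S{\left(B,o \right)} = -16$ ($S{\left(B,o \right)} = \left(-4\right) 4 = -16$)
$Z{\left(I,X \right)} = \frac{3 + X}{2 + I}$
$A{\left(u \right)} = -16$
$Q{\left(r \right)} = r + \frac{9}{2 + r}$ ($Q{\left(r \right)} = r - - \frac{3 + 6}{2 + r} = r - - \frac{9}{2 + r} = r + \frac{9}{2 + r}$)
$Q{\left(6 \right)} A{\left(1 \right)} 24 = \frac{9 + 6 \left(2 + 6\right)}{2 + 6} \left(-16\right) 24 = \frac{9 + 6 \cdot 8}{8} \left(-16\right) 24 = \frac{9 + 48}{8} \left(-16\right) 24 = \frac{1}{8} \cdot 57 \left(-16\right) 24 = \frac{57}{8} \left(-16\right) 24 = \left(-114\right) 24 = -2736$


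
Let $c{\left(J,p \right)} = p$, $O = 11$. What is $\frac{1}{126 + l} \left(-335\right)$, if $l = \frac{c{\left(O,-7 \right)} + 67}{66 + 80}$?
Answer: $- \frac{24455}{9228} \approx -2.6501$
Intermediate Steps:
$l = \frac{30}{73}$ ($l = \frac{-7 + 67}{66 + 80} = \frac{60}{146} = 60 \cdot \frac{1}{146} = \frac{30}{73} \approx 0.41096$)
$\frac{1}{126 + l} \left(-335\right) = \frac{1}{126 + \frac{30}{73}} \left(-335\right) = \frac{1}{\frac{9228}{73}} \left(-335\right) = \frac{73}{9228} \left(-335\right) = - \frac{24455}{9228}$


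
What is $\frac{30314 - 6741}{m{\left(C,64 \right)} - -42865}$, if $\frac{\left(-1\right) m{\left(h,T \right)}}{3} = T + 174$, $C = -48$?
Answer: $\frac{23573}{42151} \approx 0.55925$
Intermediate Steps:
$m{\left(h,T \right)} = -522 - 3 T$ ($m{\left(h,T \right)} = - 3 \left(T + 174\right) = - 3 \left(174 + T\right) = -522 - 3 T$)
$\frac{30314 - 6741}{m{\left(C,64 \right)} - -42865} = \frac{30314 - 6741}{\left(-522 - 192\right) - -42865} = \frac{23573}{\left(-522 - 192\right) + 42865} = \frac{23573}{-714 + 42865} = \frac{23573}{42151}$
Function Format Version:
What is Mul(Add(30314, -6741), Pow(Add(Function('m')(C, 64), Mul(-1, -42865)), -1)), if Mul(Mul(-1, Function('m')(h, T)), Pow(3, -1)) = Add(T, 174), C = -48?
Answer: Rational(23573, 42151) ≈ 0.55925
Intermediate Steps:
Function('m')(h, T) = Add(-522, Mul(-3, T)) (Function('m')(h, T) = Mul(-3, Add(T, 174)) = Mul(-3, Add(174, T)) = Add(-522, Mul(-3, T)))
Mul(Add(30314, -6741), Pow(Add(Function('m')(C, 64), Mul(-1, -42865)), -1)) = Mul(Add(30314, -6741), Pow(Add(Add(-522, Mul(-3, 64)), Mul(-1, -42865)), -1)) = Mul(23573, Pow(Add(Add(-522, -192), 42865), -1)) = Mul(23573, Pow(Add(-714, 42865), -1)) = Mul(23573, Pow(42151, -1)) = Mul(23573, Rational(1, 42151)) = Rational(23573, 42151)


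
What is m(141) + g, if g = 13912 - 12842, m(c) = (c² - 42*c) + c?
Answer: 15170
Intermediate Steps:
m(c) = c² - 41*c
g = 1070
m(141) + g = 141*(-41 + 141) + 1070 = 141*100 + 1070 = 14100 + 1070 = 15170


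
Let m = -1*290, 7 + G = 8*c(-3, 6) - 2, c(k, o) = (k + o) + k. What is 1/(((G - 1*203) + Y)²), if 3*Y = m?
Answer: 9/857476 ≈ 1.0496e-5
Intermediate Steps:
c(k, o) = o + 2*k
G = -9 (G = -7 + (8*(6 + 2*(-3)) - 2) = -7 + (8*(6 - 6) - 2) = -7 + (8*0 - 2) = -7 + (0 - 2) = -7 - 2 = -9)
m = -290
Y = -290/3 (Y = (⅓)*(-290) = -290/3 ≈ -96.667)
1/(((G - 1*203) + Y)²) = 1/(((-9 - 1*203) - 290/3)²) = 1/(((-9 - 203) - 290/3)²) = 1/((-212 - 290/3)²) = 1/((-926/3)²) = 1/(857476/9) = 9/857476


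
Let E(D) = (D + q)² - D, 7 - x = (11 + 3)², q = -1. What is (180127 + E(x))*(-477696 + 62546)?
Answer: -89845102400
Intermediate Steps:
x = -189 (x = 7 - (11 + 3)² = 7 - 1*14² = 7 - 1*196 = 7 - 196 = -189)
E(D) = (-1 + D)² - D (E(D) = (D - 1)² - D = (-1 + D)² - D)
(180127 + E(x))*(-477696 + 62546) = (180127 + ((-1 - 189)² - 1*(-189)))*(-477696 + 62546) = (180127 + ((-190)² + 189))*(-415150) = (180127 + (36100 + 189))*(-415150) = (180127 + 36289)*(-415150) = 216416*(-415150) = -89845102400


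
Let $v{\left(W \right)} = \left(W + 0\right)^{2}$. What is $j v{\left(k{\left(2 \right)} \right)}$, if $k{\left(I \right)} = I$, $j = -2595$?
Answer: $-10380$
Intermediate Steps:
$v{\left(W \right)} = W^{2}$
$j v{\left(k{\left(2 \right)} \right)} = - 2595 \cdot 2^{2} = \left(-2595\right) 4 = -10380$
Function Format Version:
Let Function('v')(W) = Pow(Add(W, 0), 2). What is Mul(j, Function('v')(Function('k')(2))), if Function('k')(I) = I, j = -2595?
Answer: -10380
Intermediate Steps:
Function('v')(W) = Pow(W, 2)
Mul(j, Function('v')(Function('k')(2))) = Mul(-2595, Pow(2, 2)) = Mul(-2595, 4) = -10380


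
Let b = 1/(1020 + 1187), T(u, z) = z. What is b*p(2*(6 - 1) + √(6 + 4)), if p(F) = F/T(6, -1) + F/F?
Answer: -9/2207 - √10/2207 ≈ -0.0055108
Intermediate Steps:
p(F) = 1 - F (p(F) = F/(-1) + F/F = F*(-1) + 1 = -F + 1 = 1 - F)
b = 1/2207 ≈ 0.00045310
b*p(2*(6 - 1) + √(6 + 4)) = (1 - (2*(6 - 1) + √(6 + 4)))/2207 = (1 - (2*5 + √10))/2207 = (1 - (10 + √10))/2207 = (1 + (-10 - √10))/2207 = (-9 - √10)/2207 = -9/2207 - √10/2207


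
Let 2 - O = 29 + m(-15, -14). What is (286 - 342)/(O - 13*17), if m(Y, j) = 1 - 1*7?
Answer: 28/121 ≈ 0.23141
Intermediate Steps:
m(Y, j) = -6 (m(Y, j) = 1 - 7 = -6)
O = -21 (O = 2 - (29 - 6) = 2 - 1*23 = 2 - 23 = -21)
(286 - 342)/(O - 13*17) = (286 - 342)/(-21 - 13*17) = -56/(-21 - 221) = -56/(-242) = -56*(-1/242) = 28/121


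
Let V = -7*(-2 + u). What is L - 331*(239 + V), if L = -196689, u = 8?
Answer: -261896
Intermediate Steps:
V = -42 (V = -7*(-2 + 8) = -7*6 = -42)
L - 331*(239 + V) = -196689 - 331*(239 - 42) = -196689 - 331*197 = -196689 - 65207 = -261896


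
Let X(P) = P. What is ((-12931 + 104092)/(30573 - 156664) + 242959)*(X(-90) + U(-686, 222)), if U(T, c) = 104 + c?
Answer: 1032832156784/18013 ≈ 5.7338e+7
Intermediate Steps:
((-12931 + 104092)/(30573 - 156664) + 242959)*(X(-90) + U(-686, 222)) = ((-12931 + 104092)/(30573 - 156664) + 242959)*(-90 + (104 + 222)) = (91161/(-126091) + 242959)*(-90 + 326) = (91161*(-1/126091) + 242959)*236 = (-13023/18013 + 242959)*236 = (4376407444/18013)*236 = 1032832156784/18013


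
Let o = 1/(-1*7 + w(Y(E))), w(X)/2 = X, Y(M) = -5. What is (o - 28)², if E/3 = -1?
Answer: 227529/289 ≈ 787.30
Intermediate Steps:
E = -3 (E = 3*(-1) = -3)
w(X) = 2*X
o = -1/17 (o = 1/(-1*7 + 2*(-5)) = 1/(-7 - 10) = 1/(-17) = -1/17 ≈ -0.058824)
(o - 28)² = (-1/17 - 28)² = (-477/17)² = 227529/289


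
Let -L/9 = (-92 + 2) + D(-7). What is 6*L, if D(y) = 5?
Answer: 4590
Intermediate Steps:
L = 765 (L = -9*((-92 + 2) + 5) = -9*(-90 + 5) = -9*(-85) = 765)
6*L = 6*765 = 4590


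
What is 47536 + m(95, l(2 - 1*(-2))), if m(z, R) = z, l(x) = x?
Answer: 47631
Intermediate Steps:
47536 + m(95, l(2 - 1*(-2))) = 47536 + 95 = 47631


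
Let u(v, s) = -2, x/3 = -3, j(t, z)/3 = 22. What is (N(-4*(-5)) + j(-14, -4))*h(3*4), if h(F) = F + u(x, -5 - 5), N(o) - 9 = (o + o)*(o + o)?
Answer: 16750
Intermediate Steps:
j(t, z) = 66 (j(t, z) = 3*22 = 66)
x = -9 (x = 3*(-3) = -9)
N(o) = 9 + 4*o² (N(o) = 9 + (o + o)*(o + o) = 9 + (2*o)*(2*o) = 9 + 4*o²)
h(F) = -2 + F (h(F) = F - 2 = -2 + F)
(N(-4*(-5)) + j(-14, -4))*h(3*4) = ((9 + 4*(-4*(-5))²) + 66)*(-2 + 3*4) = ((9 + 4*20²) + 66)*(-2 + 12) = ((9 + 4*400) + 66)*10 = ((9 + 1600) + 66)*10 = (1609 + 66)*10 = 1675*10 = 16750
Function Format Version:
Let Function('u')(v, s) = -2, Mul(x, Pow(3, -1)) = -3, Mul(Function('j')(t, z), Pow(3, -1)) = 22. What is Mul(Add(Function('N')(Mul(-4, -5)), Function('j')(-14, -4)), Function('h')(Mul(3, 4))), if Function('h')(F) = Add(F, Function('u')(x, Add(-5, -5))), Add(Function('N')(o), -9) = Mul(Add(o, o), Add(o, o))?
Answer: 16750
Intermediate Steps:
Function('j')(t, z) = 66 (Function('j')(t, z) = Mul(3, 22) = 66)
x = -9 (x = Mul(3, -3) = -9)
Function('N')(o) = Add(9, Mul(4, Pow(o, 2))) (Function('N')(o) = Add(9, Mul(Add(o, o), Add(o, o))) = Add(9, Mul(Mul(2, o), Mul(2, o))) = Add(9, Mul(4, Pow(o, 2))))
Function('h')(F) = Add(-2, F) (Function('h')(F) = Add(F, -2) = Add(-2, F))
Mul(Add(Function('N')(Mul(-4, -5)), Function('j')(-14, -4)), Function('h')(Mul(3, 4))) = Mul(Add(Add(9, Mul(4, Pow(Mul(-4, -5), 2))), 66), Add(-2, Mul(3, 4))) = Mul(Add(Add(9, Mul(4, Pow(20, 2))), 66), Add(-2, 12)) = Mul(Add(Add(9, Mul(4, 400)), 66), 10) = Mul(Add(Add(9, 1600), 66), 10) = Mul(Add(1609, 66), 10) = Mul(1675, 10) = 16750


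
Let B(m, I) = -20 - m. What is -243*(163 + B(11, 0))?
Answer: -32076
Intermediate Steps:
-243*(163 + B(11, 0)) = -243*(163 + (-20 - 1*11)) = -243*(163 + (-20 - 11)) = -243*(163 - 31) = -243*132 = -32076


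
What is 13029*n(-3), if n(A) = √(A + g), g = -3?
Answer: 13029*I*√6 ≈ 31914.0*I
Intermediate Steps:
n(A) = √(-3 + A) (n(A) = √(A - 3) = √(-3 + A))
13029*n(-3) = 13029*√(-3 - 3) = 13029*√(-6) = 13029*(I*√6) = 13029*I*√6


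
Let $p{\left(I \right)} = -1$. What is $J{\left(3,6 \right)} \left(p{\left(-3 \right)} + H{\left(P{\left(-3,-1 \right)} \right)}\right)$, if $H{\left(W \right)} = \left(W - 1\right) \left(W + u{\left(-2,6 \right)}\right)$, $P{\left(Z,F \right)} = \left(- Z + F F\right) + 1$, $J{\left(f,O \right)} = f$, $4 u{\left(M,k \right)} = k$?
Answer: $75$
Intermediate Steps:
$u{\left(M,k \right)} = \frac{k}{4}$
$P{\left(Z,F \right)} = 1 + F^{2} - Z$ ($P{\left(Z,F \right)} = \left(- Z + F^{2}\right) + 1 = \left(F^{2} - Z\right) + 1 = 1 + F^{2} - Z$)
$H{\left(W \right)} = \left(-1 + W\right) \left(\frac{3}{2} + W\right)$ ($H{\left(W \right)} = \left(W - 1\right) \left(W + \frac{1}{4} \cdot 6\right) = \left(-1 + W\right) \left(W + \frac{3}{2}\right) = \left(-1 + W\right) \left(\frac{3}{2} + W\right)$)
$J{\left(3,6 \right)} \left(p{\left(-3 \right)} + H{\left(P{\left(-3,-1 \right)} \right)}\right) = 3 \left(-1 + \left(- \frac{3}{2} + \left(1 + \left(-1\right)^{2} - -3\right)^{2} + \frac{1 + \left(-1\right)^{2} - -3}{2}\right)\right) = 3 \left(-1 + \left(- \frac{3}{2} + \left(1 + 1 + 3\right)^{2} + \frac{1 + 1 + 3}{2}\right)\right) = 3 \left(-1 + \left(- \frac{3}{2} + 5^{2} + \frac{1}{2} \cdot 5\right)\right) = 3 \left(-1 + \left(- \frac{3}{2} + 25 + \frac{5}{2}\right)\right) = 3 \left(-1 + 26\right) = 3 \cdot 25 = 75$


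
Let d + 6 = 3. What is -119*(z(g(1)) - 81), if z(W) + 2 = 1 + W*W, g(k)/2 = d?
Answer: 5474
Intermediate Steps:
d = -3 (d = -6 + 3 = -3)
g(k) = -6 (g(k) = 2*(-3) = -6)
z(W) = -1 + W² (z(W) = -2 + (1 + W*W) = -2 + (1 + W²) = -1 + W²)
-119*(z(g(1)) - 81) = -119*((-1 + (-6)²) - 81) = -119*((-1 + 36) - 81) = -119*(35 - 81) = -119*(-46) = 5474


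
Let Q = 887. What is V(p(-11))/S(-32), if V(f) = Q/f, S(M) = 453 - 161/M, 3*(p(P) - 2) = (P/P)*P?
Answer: -85152/73285 ≈ -1.1619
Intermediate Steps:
p(P) = 2 + P/3 (p(P) = 2 + ((P/P)*P)/3 = 2 + (1*P)/3 = 2 + P/3)
S(M) = 453 - 161/M
V(f) = 887/f
V(p(-11))/S(-32) = (887/(2 + (1/3)*(-11)))/(453 - 161/(-32)) = (887/(2 - 11/3))/(453 - 161*(-1/32)) = (887/(-5/3))/(453 + 161/32) = (887*(-3/5))/(14657/32) = -2661/5*32/14657 = -85152/73285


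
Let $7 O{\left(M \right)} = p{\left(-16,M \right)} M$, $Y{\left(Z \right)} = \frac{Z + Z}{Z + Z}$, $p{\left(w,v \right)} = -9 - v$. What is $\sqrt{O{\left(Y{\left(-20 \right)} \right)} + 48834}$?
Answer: $\frac{2 \sqrt{598199}}{7} \approx 220.98$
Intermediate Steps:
$Y{\left(Z \right)} = 1$ ($Y{\left(Z \right)} = \frac{2 Z}{2 Z} = 2 Z \frac{1}{2 Z} = 1$)
$O{\left(M \right)} = \frac{M \left(-9 - M\right)}{7}$ ($O{\left(M \right)} = \frac{\left(-9 - M\right) M}{7} = \frac{M \left(-9 - M\right)}{7}$)
$\sqrt{O{\left(Y{\left(-20 \right)} \right)} + 48834} = \sqrt{\left(- \frac{1}{7}\right) 1 \left(9 + 1\right) + 48834} = \sqrt{\left(- \frac{1}{7}\right) 1 \cdot 10 + 48834} = \sqrt{- \frac{10}{7} + 48834} = \sqrt{\frac{341828}{7}} = \frac{2 \sqrt{598199}}{7}$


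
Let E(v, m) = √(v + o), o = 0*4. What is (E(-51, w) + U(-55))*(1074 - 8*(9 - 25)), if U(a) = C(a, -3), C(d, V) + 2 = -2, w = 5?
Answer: -4808 + 1202*I*√51 ≈ -4808.0 + 8584.0*I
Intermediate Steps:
o = 0
C(d, V) = -4 (C(d, V) = -2 - 2 = -4)
U(a) = -4
E(v, m) = √v (E(v, m) = √(v + 0) = √v)
(E(-51, w) + U(-55))*(1074 - 8*(9 - 25)) = (√(-51) - 4)*(1074 - 8*(9 - 25)) = (I*√51 - 4)*(1074 - 8*(-16)) = (-4 + I*√51)*(1074 + 128) = (-4 + I*√51)*1202 = -4808 + 1202*I*√51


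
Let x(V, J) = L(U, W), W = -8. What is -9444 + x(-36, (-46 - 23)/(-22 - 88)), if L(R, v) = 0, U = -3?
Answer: -9444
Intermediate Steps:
x(V, J) = 0
-9444 + x(-36, (-46 - 23)/(-22 - 88)) = -9444 + 0 = -9444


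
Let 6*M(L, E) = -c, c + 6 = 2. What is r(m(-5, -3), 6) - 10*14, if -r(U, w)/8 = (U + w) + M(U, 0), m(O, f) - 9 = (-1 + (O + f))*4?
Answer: 68/3 ≈ 22.667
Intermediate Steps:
c = -4 (c = -6 + 2 = -4)
M(L, E) = ⅔ (M(L, E) = (-1*(-4))/6 = (⅙)*4 = ⅔)
m(O, f) = 5 + 4*O + 4*f (m(O, f) = 9 + (-1 + (O + f))*4 = 9 + (-1 + O + f)*4 = 9 + (-4 + 4*O + 4*f) = 5 + 4*O + 4*f)
r(U, w) = -16/3 - 8*U - 8*w (r(U, w) = -8*((U + w) + ⅔) = -8*(⅔ + U + w) = -16/3 - 8*U - 8*w)
r(m(-5, -3), 6) - 10*14 = (-16/3 - 8*(5 + 4*(-5) + 4*(-3)) - 8*6) - 10*14 = (-16/3 - 8*(5 - 20 - 12) - 48) - 140 = (-16/3 - 8*(-27) - 48) - 140 = (-16/3 + 216 - 48) - 140 = 488/3 - 140 = 68/3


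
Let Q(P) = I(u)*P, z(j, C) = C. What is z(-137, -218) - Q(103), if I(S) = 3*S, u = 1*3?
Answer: -1145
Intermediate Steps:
u = 3
Q(P) = 9*P (Q(P) = (3*3)*P = 9*P)
z(-137, -218) - Q(103) = -218 - 9*103 = -218 - 1*927 = -218 - 927 = -1145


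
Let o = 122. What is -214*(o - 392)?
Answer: 57780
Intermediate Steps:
-214*(o - 392) = -214*(122 - 392) = -214*(-270) = 57780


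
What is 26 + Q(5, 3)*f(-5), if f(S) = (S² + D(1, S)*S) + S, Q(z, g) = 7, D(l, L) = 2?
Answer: 96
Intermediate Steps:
f(S) = S² + 3*S (f(S) = (S² + 2*S) + S = S² + 3*S)
26 + Q(5, 3)*f(-5) = 26 + 7*(-5*(3 - 5)) = 26 + 7*(-5*(-2)) = 26 + 7*10 = 26 + 70 = 96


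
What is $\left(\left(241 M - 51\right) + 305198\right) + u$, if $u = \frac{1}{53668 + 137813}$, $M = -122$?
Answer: $\frac{52799928346}{191481} \approx 2.7575 \cdot 10^{5}$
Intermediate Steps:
$u = \frac{1}{191481} \approx 5.2224 \cdot 10^{-6}$
$\left(\left(241 M - 51\right) + 305198\right) + u = \left(\left(241 \left(-122\right) - 51\right) + 305198\right) + \frac{1}{191481} = \left(\left(-29402 - 51\right) + 305198\right) + \frac{1}{191481} = \left(-29453 + 305198\right) + \frac{1}{191481} = 275745 + \frac{1}{191481} = \frac{52799928346}{191481}$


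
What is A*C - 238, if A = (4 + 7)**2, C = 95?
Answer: 11257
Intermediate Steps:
A = 121 (A = 11**2 = 121)
A*C - 238 = 121*95 - 238 = 11495 - 238 = 11257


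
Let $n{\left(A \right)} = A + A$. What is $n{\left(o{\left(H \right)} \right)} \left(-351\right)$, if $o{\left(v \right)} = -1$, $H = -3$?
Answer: $702$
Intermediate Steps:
$n{\left(A \right)} = 2 A$
$n{\left(o{\left(H \right)} \right)} \left(-351\right) = 2 \left(-1\right) \left(-351\right) = \left(-2\right) \left(-351\right) = 702$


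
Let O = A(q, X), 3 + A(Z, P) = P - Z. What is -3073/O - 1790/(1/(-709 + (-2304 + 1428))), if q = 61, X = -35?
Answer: 280880923/99 ≈ 2.8372e+6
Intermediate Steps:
A(Z, P) = -3 + P - Z (A(Z, P) = -3 + (P - Z) = -3 + P - Z)
O = -99 (O = -3 - 35 - 1*61 = -3 - 35 - 61 = -99)
-3073/O - 1790/(1/(-709 + (-2304 + 1428))) = -3073/(-99) - 1790/(1/(-709 + (-2304 + 1428))) = -3073*(-1/99) - 1790/(1/(-709 - 876)) = 3073/99 - 1790/(1/(-1585)) = 3073/99 - 1790/(-1/1585) = 3073/99 - 1790*(-1585) = 3073/99 + 2837150 = 280880923/99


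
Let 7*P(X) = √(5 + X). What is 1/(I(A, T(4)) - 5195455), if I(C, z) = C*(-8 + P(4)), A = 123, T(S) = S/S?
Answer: -7/36374704 ≈ -1.9244e-7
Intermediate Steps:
P(X) = √(5 + X)/7
T(S) = 1
I(C, z) = -53*C/7 (I(C, z) = C*(-8 + √(5 + 4)/7) = C*(-8 + √9/7) = C*(-8 + (⅐)*3) = C*(-8 + 3/7) = C*(-53/7) = -53*C/7)
1/(I(A, T(4)) - 5195455) = 1/(-53/7*123 - 5195455) = 1/(-6519/7 - 5195455) = 1/(-36374704/7) = -7/36374704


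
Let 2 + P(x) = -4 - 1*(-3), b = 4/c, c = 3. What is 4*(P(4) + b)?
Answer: -20/3 ≈ -6.6667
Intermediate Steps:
b = 4/3 ≈ 1.3333
P(x) = -3 (P(x) = -2 + (-4 - 1*(-3)) = -2 + (-4 + 3) = -2 - 1 = -3)
4*(P(4) + b) = 4*(-3 + 4/3) = 4*(-5/3) = -20/3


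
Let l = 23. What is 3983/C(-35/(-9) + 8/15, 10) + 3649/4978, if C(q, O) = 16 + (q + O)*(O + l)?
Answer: 324336581/36732662 ≈ 8.8297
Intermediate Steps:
C(q, O) = 16 + (23 + O)*(O + q) (C(q, O) = 16 + (q + O)*(O + 23) = 16 + (O + q)*(23 + O) = 16 + (23 + O)*(O + q))
3983/C(-35/(-9) + 8/15, 10) + 3649/4978 = 3983/(16 + 10² + 23*10 + 23*(-35/(-9) + 8/15) + 10*(-35/(-9) + 8/15)) + 3649/4978 = 3983/(16 + 100 + 230 + 23*(-35*(-⅑) + 8*(1/15)) + 10*(-35*(-⅑) + 8*(1/15))) + 3649*(1/4978) = 3983/(16 + 100 + 230 + 23*(35/9 + 8/15) + 10*(35/9 + 8/15)) + 3649/4978 = 3983/(16 + 100 + 230 + 23*(199/45) + 10*(199/45)) + 3649/4978 = 3983/(16 + 100 + 230 + 4577/45 + 398/9) + 3649/4978 = 3983/(7379/15) + 3649/4978 = 3983*(15/7379) + 3649/4978 = 59745/7379 + 3649/4978 = 324336581/36732662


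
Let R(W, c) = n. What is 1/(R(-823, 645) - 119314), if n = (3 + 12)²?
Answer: -1/119089 ≈ -8.3971e-6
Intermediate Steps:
n = 225 (n = 15² = 225)
R(W, c) = 225
1/(R(-823, 645) - 119314) = 1/(225 - 119314) = 1/(-119089) = -1/119089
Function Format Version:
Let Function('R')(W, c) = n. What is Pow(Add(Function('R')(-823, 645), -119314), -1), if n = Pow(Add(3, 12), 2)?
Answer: Rational(-1, 119089) ≈ -8.3971e-6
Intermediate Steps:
n = 225 (n = Pow(15, 2) = 225)
Function('R')(W, c) = 225
Pow(Add(Function('R')(-823, 645), -119314), -1) = Pow(Add(225, -119314), -1) = Pow(-119089, -1) = Rational(-1, 119089)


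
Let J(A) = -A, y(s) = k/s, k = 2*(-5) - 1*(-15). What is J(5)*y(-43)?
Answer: 25/43 ≈ 0.58140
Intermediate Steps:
k = 5 (k = -10 + 15 = 5)
y(s) = 5/s
J(5)*y(-43) = (-1*5)*(5/(-43)) = -25*(-1)/43 = -5*(-5/43) = 25/43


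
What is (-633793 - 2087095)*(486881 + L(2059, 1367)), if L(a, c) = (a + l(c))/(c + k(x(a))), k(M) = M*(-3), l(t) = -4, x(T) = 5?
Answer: -223883224213537/169 ≈ -1.3248e+12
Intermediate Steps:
k(M) = -3*M
L(a, c) = (-4 + a)/(-15 + c) (L(a, c) = (a - 4)/(c - 3*5) = (-4 + a)/(c - 15) = (-4 + a)/(-15 + c))
(-633793 - 2087095)*(486881 + L(2059, 1367)) = (-633793 - 2087095)*(486881 + (-4 + 2059)/(-15 + 1367)) = -2720888*(486881 + 2055/1352) = -2720888*658265167/1352 = -223883224213537/169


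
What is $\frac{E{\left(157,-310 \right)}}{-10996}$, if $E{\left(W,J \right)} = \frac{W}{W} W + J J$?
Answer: $- \frac{96257}{10996} \approx -8.7538$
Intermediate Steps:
$E{\left(W,J \right)} = W + J^{2}$ ($E{\left(W,J \right)} = 1 W + J^{2} = W + J^{2}$)
$\frac{E{\left(157,-310 \right)}}{-10996} = \frac{157 + \left(-310\right)^{2}}{-10996} = \left(157 + 96100\right) \left(- \frac{1}{10996}\right) = 96257 \left(- \frac{1}{10996}\right) = - \frac{96257}{10996}$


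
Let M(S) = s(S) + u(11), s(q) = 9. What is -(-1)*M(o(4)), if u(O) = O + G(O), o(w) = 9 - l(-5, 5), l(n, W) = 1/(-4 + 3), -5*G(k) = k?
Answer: 89/5 ≈ 17.800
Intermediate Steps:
G(k) = -k/5
l(n, W) = -1 (l(n, W) = 1/(-1) = -1)
o(w) = 10 (o(w) = 9 - 1*(-1) = 9 + 1 = 10)
u(O) = 4*O/5 (u(O) = O - O/5 = 4*O/5)
M(S) = 89/5 (M(S) = 9 + (4/5)*11 = 9 + 44/5 = 89/5)
-(-1)*M(o(4)) = -(-1)*89/5 = -1*(-89/5) = 89/5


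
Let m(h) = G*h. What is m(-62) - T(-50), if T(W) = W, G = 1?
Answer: -12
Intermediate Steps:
m(h) = h (m(h) = 1*h = h)
m(-62) - T(-50) = -62 - 1*(-50) = -62 + 50 = -12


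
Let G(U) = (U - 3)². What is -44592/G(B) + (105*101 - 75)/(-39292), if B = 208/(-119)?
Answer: -12407487531177/6271494350 ≈ -1978.4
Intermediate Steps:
B = -208/119 (B = 208*(-1/119) = -208/119 ≈ -1.7479)
G(U) = (-3 + U)²
-44592/G(B) + (105*101 - 75)/(-39292) = -44592/(-3 - 208/119)² + (105*101 - 75)/(-39292) = -44592/((-565/119)²) + (10605 - 75)*(-1/39292) = -44592/319225/14161 + 10530*(-1/39292) = -44592*14161/319225 - 5265/19646 = -631467312/319225 - 5265/19646 = -12407487531177/6271494350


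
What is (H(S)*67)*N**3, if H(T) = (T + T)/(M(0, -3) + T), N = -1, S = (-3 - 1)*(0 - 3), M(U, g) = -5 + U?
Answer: -1608/7 ≈ -229.71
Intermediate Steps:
S = 12 (S = -4*(-3) = 12)
H(T) = 2*T/(-5 + T) (H(T) = (T + T)/((-5 + 0) + T) = (2*T)/(-5 + T) = 2*T/(-5 + T))
(H(S)*67)*N**3 = ((2*12/(-5 + 12))*67)*(-1)**3 = ((2*12/7)*67)*(-1) = ((2*12*(1/7))*67)*(-1) = ((24/7)*67)*(-1) = (1608/7)*(-1) = -1608/7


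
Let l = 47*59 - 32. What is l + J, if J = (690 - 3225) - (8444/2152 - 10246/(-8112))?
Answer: 219099989/1091064 ≈ 200.81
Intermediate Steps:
J = -2771506435/1091064 (J = -2535 - (8444*(1/2152) - 10246*(-1/8112)) = -2535 - (2111/538 + 5123/4056) = -2535 - 1*5659195/1091064 = -2535 - 5659195/1091064 = -2771506435/1091064 ≈ -2540.2)
l = 2741 (l = 2773 - 32 = 2741)
l + J = 2741 - 2771506435/1091064 = 219099989/1091064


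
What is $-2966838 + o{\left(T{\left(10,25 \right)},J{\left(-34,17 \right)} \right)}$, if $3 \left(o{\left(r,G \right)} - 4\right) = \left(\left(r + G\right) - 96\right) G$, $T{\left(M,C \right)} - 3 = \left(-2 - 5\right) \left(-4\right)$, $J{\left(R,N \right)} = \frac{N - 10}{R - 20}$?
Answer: $- \frac{25953839213}{8748} \approx -2.9668 \cdot 10^{6}$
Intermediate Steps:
$J{\left(R,N \right)} = \frac{-10 + N}{-20 + R}$
$T{\left(M,C \right)} = 31$ ($T{\left(M,C \right)} = 3 + \left(-2 - 5\right) \left(-4\right) = 3 - -28 = 3 + 28 = 31$)
$o{\left(r,G \right)} = 4 + \frac{G \left(-96 + G + r\right)}{3}$ ($o{\left(r,G \right)} = 4 + \frac{\left(\left(r + G\right) - 96\right) G}{3} = 4 + \frac{\left(\left(G + r\right) - 96\right) G}{3} = 4 + \frac{\left(-96 + G + r\right) G}{3} = 4 + \frac{G \left(-96 + G + r\right)}{3}$)
$-2966838 + o{\left(T{\left(10,25 \right)},J{\left(-34,17 \right)} \right)} = -2966838 + \left(4 - 32 \frac{-10 + 17}{-20 - 34} + \frac{\left(\frac{-10 + 17}{-20 - 34}\right)^{2}}{3} + \frac{1}{3} \frac{-10 + 17}{-20 - 34} \cdot 31\right) = -2966838 + \left(4 - 32 \frac{1}{-54} \cdot 7 + \frac{\left(\frac{1}{-54} \cdot 7\right)^{2}}{3} + \frac{1}{3} \frac{1}{-54} \cdot 7 \cdot 31\right) = -2966838 + \left(4 - 32 \left(\left(- \frac{1}{54}\right) 7\right) + \frac{\left(\left(- \frac{1}{54}\right) 7\right)^{2}}{3} + \frac{1}{3} \left(\left(- \frac{1}{54}\right) 7\right) 31\right) = -2966838 + \left(4 - - \frac{112}{27} + \frac{\left(- \frac{7}{54}\right)^{2}}{3} + \frac{1}{3} \left(- \frac{7}{54}\right) 31\right) = -2966838 + \left(4 + \frac{112}{27} + \frac{1}{3} \cdot \frac{49}{2916} - \frac{217}{162}\right) = -2966838 + \left(4 + \frac{112}{27} + \frac{49}{8748} - \frac{217}{162}\right) = -2966838 + \frac{59611}{8748} = - \frac{25953839213}{8748}$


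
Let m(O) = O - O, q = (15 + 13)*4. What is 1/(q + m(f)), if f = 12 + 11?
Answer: 1/112 ≈ 0.0089286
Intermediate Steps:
q = 112 (q = 28*4 = 112)
f = 23
m(O) = 0
1/(q + m(f)) = 1/(112 + 0) = 1/112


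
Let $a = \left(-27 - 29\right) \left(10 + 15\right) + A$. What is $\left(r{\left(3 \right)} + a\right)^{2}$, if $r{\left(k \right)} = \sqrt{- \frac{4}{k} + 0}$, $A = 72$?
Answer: $\frac{5290748}{3} - \frac{5312 i \sqrt{3}}{3} \approx 1.7636 \cdot 10^{6} - 3066.9 i$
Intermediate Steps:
$a = -1328$ ($a = \left(-27 - 29\right) \left(10 + 15\right) + 72 = \left(-56\right) 25 + 72 = -1400 + 72 = -1328$)
$r{\left(k \right)} = 2 \sqrt{- \frac{1}{k}}$ ($r{\left(k \right)} = \sqrt{- \frac{4}{k}} = 2 \sqrt{- \frac{1}{k}}$)
$\left(r{\left(3 \right)} + a\right)^{2} = \left(2 \sqrt{- \frac{1}{3}} - 1328\right)^{2} = \left(2 \frac{i \sqrt{3}}{3} - 1328\right)^{2} = \left(\frac{2 i \sqrt{3}}{3} - 1328\right)^{2} = \left(-1328 + \frac{2 i \sqrt{3}}{3}\right)^{2}$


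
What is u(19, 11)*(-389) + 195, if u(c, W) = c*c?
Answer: -140234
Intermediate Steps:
u(c, W) = c²
u(19, 11)*(-389) + 195 = 19²*(-389) + 195 = 361*(-389) + 195 = -140429 + 195 = -140234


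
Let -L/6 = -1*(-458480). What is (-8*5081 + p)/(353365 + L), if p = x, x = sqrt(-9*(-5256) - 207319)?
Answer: 40648/2397515 - I*sqrt(160015)/2397515 ≈ 0.016954 - 0.00016685*I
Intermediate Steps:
x = I*sqrt(160015) (x = sqrt(47304 - 207319) = sqrt(-160015) = I*sqrt(160015) ≈ 400.02*I)
p = I*sqrt(160015) ≈ 400.02*I
L = -2750880 (L = -(-6)*(-458480) = -6*458480 = -2750880)
(-8*5081 + p)/(353365 + L) = (-8*5081 + I*sqrt(160015))/(353365 - 2750880) = (-40648 + I*sqrt(160015))/(-2397515) = (-40648 + I*sqrt(160015))*(-1/2397515) = 40648/2397515 - I*sqrt(160015)/2397515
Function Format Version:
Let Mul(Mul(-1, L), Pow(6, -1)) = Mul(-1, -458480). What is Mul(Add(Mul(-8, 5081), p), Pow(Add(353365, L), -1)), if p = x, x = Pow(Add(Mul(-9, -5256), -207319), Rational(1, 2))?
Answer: Add(Rational(40648, 2397515), Mul(Rational(-1, 2397515), I, Pow(160015, Rational(1, 2)))) ≈ Add(0.016954, Mul(-0.00016685, I))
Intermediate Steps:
x = Mul(I, Pow(160015, Rational(1, 2))) (x = Pow(Add(47304, -207319), Rational(1, 2)) = Pow(-160015, Rational(1, 2)) = Mul(I, Pow(160015, Rational(1, 2))) ≈ Mul(400.02, I))
p = Mul(I, Pow(160015, Rational(1, 2))) ≈ Mul(400.02, I)
L = -2750880 (L = Mul(-6, Mul(-1, -458480)) = Mul(-6, 458480) = -2750880)
Mul(Add(Mul(-8, 5081), p), Pow(Add(353365, L), -1)) = Mul(Add(Mul(-8, 5081), Mul(I, Pow(160015, Rational(1, 2)))), Pow(Add(353365, -2750880), -1)) = Mul(Add(-40648, Mul(I, Pow(160015, Rational(1, 2)))), Pow(-2397515, -1)) = Mul(Add(-40648, Mul(I, Pow(160015, Rational(1, 2)))), Rational(-1, 2397515)) = Add(Rational(40648, 2397515), Mul(Rational(-1, 2397515), I, Pow(160015, Rational(1, 2))))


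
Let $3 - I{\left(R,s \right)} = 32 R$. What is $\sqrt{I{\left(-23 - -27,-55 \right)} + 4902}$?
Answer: $\sqrt{4777} \approx 69.116$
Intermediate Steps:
$I{\left(R,s \right)} = 3 - 32 R$
$\sqrt{I{\left(-23 - -27,-55 \right)} + 4902} = \sqrt{\left(3 - 32 \left(-23 - -27\right)\right) + 4902} = \sqrt{\left(3 - 32 \left(-23 + 27\right)\right) + 4902} = \sqrt{\left(3 - 128\right) + 4902} = \sqrt{-125 + 4902} = \sqrt{4777}$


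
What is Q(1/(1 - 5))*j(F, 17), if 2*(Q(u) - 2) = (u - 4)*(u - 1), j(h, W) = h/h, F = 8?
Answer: 149/32 ≈ 4.6563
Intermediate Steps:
j(h, W) = 1
Q(u) = 2 + (-1 + u)*(-4 + u)/2 (Q(u) = 2 + ((u - 4)*(u - 1))/2 = 2 + ((-4 + u)*(-1 + u))/2 = 2 + ((-1 + u)*(-4 + u))/2 = 2 + (-1 + u)*(-4 + u)/2)
Q(1/(1 - 5))*j(F, 17) = (4 + (1/(1 - 5))**2/2 - 5/(2*(1 - 5)))*1 = (4 + (1/(-4))**2/2 - 5/2/(-4))*1 = (4 + (-1/4)**2/2 - 5/2*(-1/4))*1 = (4 + (1/2)*(1/16) + 5/8)*1 = (4 + 1/32 + 5/8)*1 = (149/32)*1 = 149/32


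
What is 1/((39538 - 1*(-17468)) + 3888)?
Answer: 1/60894 ≈ 1.6422e-5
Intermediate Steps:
1/((39538 - 1*(-17468)) + 3888) = 1/((39538 + 17468) + 3888) = 1/(57006 + 3888) = 1/60894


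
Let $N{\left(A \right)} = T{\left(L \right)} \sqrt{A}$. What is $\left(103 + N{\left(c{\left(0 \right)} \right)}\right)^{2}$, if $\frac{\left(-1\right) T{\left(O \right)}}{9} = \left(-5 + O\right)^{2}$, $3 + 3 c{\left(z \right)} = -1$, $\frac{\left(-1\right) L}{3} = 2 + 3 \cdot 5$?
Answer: $\left(103 - 18816 i \sqrt{3}\right)^{2} \approx -1.0621 \cdot 10^{9} - 6.714 \cdot 10^{6} i$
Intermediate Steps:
$L = -51$ ($L = - 3 \left(2 + 3 \cdot 5\right) = - 3 \left(2 + 15\right) = \left(-3\right) 17 = -51$)
$c{\left(z \right)} = - \frac{4}{3}$ ($c{\left(z \right)} = -1 + \frac{1}{3} \left(-1\right) = -1 - \frac{1}{3} = - \frac{4}{3}$)
$T{\left(O \right)} = - 9 \left(-5 + O\right)^{2}$
$N{\left(A \right)} = - 28224 \sqrt{A}$ ($N{\left(A \right)} = - 9 \left(-5 - 51\right)^{2} \sqrt{A} = - 9 \left(-56\right)^{2} \sqrt{A} = \left(-9\right) 3136 \sqrt{A} = - 28224 \sqrt{A}$)
$\left(103 + N{\left(c{\left(0 \right)} \right)}\right)^{2} = \left(103 - 28224 \sqrt{- \frac{4}{3}}\right)^{2} = \left(103 - 28224 \frac{2 i \sqrt{3}}{3}\right)^{2} = \left(103 - 18816 i \sqrt{3}\right)^{2}$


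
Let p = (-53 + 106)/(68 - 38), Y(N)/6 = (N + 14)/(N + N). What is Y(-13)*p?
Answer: -53/130 ≈ -0.40769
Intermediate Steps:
Y(N) = 3*(14 + N)/N (Y(N) = 6*((N + 14)/(N + N)) = 6*((14 + N)/((2*N))) = 6*((14 + N)*(1/(2*N))) = 6*((14 + N)/(2*N)) = 3*(14 + N)/N)
p = 53/30 ≈ 1.7667
Y(-13)*p = (3 + 42/(-13))*(53/30) = (3 + 42*(-1/13))*(53/30) = (3 - 42/13)*(53/30) = -3/13*53/30 = -53/130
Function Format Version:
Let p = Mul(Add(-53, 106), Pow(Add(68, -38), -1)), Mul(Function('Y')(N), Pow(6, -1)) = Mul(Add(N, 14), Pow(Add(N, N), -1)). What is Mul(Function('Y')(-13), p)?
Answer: Rational(-53, 130) ≈ -0.40769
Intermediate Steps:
Function('Y')(N) = Mul(3, Pow(N, -1), Add(14, N)) (Function('Y')(N) = Mul(6, Mul(Add(N, 14), Pow(Add(N, N), -1))) = Mul(6, Mul(Add(14, N), Pow(Mul(2, N), -1))) = Mul(6, Mul(Add(14, N), Mul(Rational(1, 2), Pow(N, -1)))) = Mul(6, Mul(Rational(1, 2), Pow(N, -1), Add(14, N))) = Mul(3, Pow(N, -1), Add(14, N)))
p = Rational(53, 30) (p = Mul(53, Pow(30, -1)) = Mul(53, Rational(1, 30)) = Rational(53, 30) ≈ 1.7667)
Mul(Function('Y')(-13), p) = Mul(Add(3, Mul(42, Pow(-13, -1))), Rational(53, 30)) = Mul(Add(3, Mul(42, Rational(-1, 13))), Rational(53, 30)) = Mul(Add(3, Rational(-42, 13)), Rational(53, 30)) = Mul(Rational(-3, 13), Rational(53, 30)) = Rational(-53, 130)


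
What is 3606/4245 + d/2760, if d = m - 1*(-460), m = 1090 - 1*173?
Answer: 70213/52072 ≈ 1.3484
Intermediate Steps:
m = 917 (m = 1090 - 173 = 917)
d = 1377 (d = 917 - 1*(-460) = 917 + 460 = 1377)
3606/4245 + d/2760 = 3606/4245 + 1377/2760 = 3606*(1/4245) + 1377*(1/2760) = 1202/1415 + 459/920 = 70213/52072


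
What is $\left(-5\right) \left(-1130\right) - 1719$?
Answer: $3931$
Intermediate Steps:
$\left(-5\right) \left(-1130\right) - 1719 = 5650 + \left(-15397 + 13678\right) = 5650 - 1719 = 3931$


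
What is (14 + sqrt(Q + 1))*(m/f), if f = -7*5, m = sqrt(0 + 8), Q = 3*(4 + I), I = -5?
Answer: -4*sqrt(2)/5 - 4*I/35 ≈ -1.1314 - 0.11429*I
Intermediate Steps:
Q = -3 (Q = 3*(4 - 5) = 3*(-1) = -3)
m = 2*sqrt(2) (m = sqrt(8) = 2*sqrt(2) ≈ 2.8284)
f = -35
(14 + sqrt(Q + 1))*(m/f) = (14 + sqrt(-3 + 1))*((2*sqrt(2))/(-35)) = (14 + sqrt(-2))*((2*sqrt(2))*(-1/35)) = (14 + I*sqrt(2))*(-2*sqrt(2)/35) = -2*sqrt(2)*(14 + I*sqrt(2))/35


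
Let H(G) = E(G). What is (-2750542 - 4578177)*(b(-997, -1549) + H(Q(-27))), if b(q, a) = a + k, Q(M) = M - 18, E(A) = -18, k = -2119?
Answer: 27013658234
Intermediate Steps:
Q(M) = -18 + M
H(G) = -18
b(q, a) = -2119 + a (b(q, a) = a - 2119 = -2119 + a)
(-2750542 - 4578177)*(b(-997, -1549) + H(Q(-27))) = (-2750542 - 4578177)*((-2119 - 1549) - 18) = -7328719*(-3668 - 18) = -7328719*(-3686) = 27013658234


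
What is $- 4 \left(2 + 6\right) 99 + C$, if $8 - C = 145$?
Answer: $-3305$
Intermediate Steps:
$C = -137$ ($C = 8 - 145 = -137$)
$- 4 \left(2 + 6\right) 99 + C = - 4 \left(2 + 6\right) 99 - 137 = \left(-4\right) 8 \cdot 99 - 137 = \left(-32\right) 99 - 137 = -3168 - 137 = -3305$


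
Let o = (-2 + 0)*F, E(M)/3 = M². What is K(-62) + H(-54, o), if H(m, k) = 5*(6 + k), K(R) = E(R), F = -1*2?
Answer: 11582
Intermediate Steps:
F = -2
E(M) = 3*M²
o = 4 (o = (-2 + 0)*(-2) = -2*(-2) = 4)
K(R) = 3*R²
H(m, k) = 30 + 5*k
K(-62) + H(-54, o) = 3*(-62)² + (30 + 5*4) = 3*3844 + (30 + 20) = 11532 + 50 = 11582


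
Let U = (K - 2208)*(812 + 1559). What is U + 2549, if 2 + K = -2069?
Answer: -10142960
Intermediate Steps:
K = -2071 (K = -2 - 2069 = -2071)
U = -10145509 (U = (-2071 - 2208)*(812 + 1559) = -4279*2371 = -10145509)
U + 2549 = -10145509 + 2549 = -10142960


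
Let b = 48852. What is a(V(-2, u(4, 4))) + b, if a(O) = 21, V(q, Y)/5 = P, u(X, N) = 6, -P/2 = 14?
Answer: 48873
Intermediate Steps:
P = -28 (P = -2*14 = -28)
V(q, Y) = -140 (V(q, Y) = 5*(-28) = -140)
a(V(-2, u(4, 4))) + b = 21 + 48852 = 48873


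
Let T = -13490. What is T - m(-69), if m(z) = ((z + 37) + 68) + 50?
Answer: -13576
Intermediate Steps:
m(z) = 155 + z (m(z) = ((37 + z) + 68) + 50 = (105 + z) + 50 = 155 + z)
T - m(-69) = -13490 - (155 - 69) = -13490 - 1*86 = -13490 - 86 = -13576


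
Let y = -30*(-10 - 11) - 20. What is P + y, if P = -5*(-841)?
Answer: 4815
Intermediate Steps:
y = 610 (y = -30*(-21) - 20 = 630 - 20 = 610)
P = 4205
P + y = 4205 + 610 = 4815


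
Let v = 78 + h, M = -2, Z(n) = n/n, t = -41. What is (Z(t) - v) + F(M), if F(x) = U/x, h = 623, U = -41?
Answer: -1359/2 ≈ -679.50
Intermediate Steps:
Z(n) = 1
v = 701 (v = 78 + 623 = 701)
F(x) = -41/x
(Z(t) - v) + F(M) = (1 - 1*701) - 41/(-2) = (1 - 701) - 41*(-1/2) = -700 + 41/2 = -1359/2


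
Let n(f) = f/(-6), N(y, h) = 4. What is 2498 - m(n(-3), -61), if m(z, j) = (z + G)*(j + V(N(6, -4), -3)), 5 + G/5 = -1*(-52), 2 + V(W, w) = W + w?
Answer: 17099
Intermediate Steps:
V(W, w) = -2 + W + w (V(W, w) = -2 + (W + w) = -2 + W + w)
G = 235 (G = -25 + 5*(-1*(-52)) = -25 + 5*52 = -25 + 260 = 235)
n(f) = -f/6 (n(f) = f*(-⅙) = -f/6)
m(z, j) = (-1 + j)*(235 + z) (m(z, j) = (z + 235)*(j + (-2 + 4 - 3)) = (235 + z)*(j - 1) = (235 + z)*(-1 + j) = (-1 + j)*(235 + z))
2498 - m(n(-3), -61) = 2498 - (-235 - (-1)*(-3)/6 + 235*(-61) - (-61)*(-3)/6) = 2498 - (-235 - 1*½ - 14335 - 61*½) = 2498 - (-235 - ½ - 14335 - 61/2) = 2498 - 1*(-14601) = 2498 + 14601 = 17099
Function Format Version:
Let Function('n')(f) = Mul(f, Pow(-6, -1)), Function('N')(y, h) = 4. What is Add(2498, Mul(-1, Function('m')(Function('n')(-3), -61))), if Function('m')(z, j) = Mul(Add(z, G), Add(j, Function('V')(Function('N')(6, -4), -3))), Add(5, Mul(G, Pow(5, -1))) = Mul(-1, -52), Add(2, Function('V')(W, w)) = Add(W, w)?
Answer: 17099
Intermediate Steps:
Function('V')(W, w) = Add(-2, W, w) (Function('V')(W, w) = Add(-2, Add(W, w)) = Add(-2, W, w))
G = 235 (G = Add(-25, Mul(5, Mul(-1, -52))) = Add(-25, Mul(5, 52)) = Add(-25, 260) = 235)
Function('n')(f) = Mul(Rational(-1, 6), f) (Function('n')(f) = Mul(f, Rational(-1, 6)) = Mul(Rational(-1, 6), f))
Function('m')(z, j) = Mul(Add(-1, j), Add(235, z)) (Function('m')(z, j) = Mul(Add(z, 235), Add(j, Add(-2, 4, -3))) = Mul(Add(235, z), Add(j, -1)) = Mul(Add(235, z), Add(-1, j)) = Mul(Add(-1, j), Add(235, z)))
Add(2498, Mul(-1, Function('m')(Function('n')(-3), -61))) = Add(2498, Mul(-1, Add(-235, Mul(-1, Mul(Rational(-1, 6), -3)), Mul(235, -61), Mul(-61, Mul(Rational(-1, 6), -3))))) = Add(2498, Mul(-1, Add(-235, Mul(-1, Rational(1, 2)), -14335, Mul(-61, Rational(1, 2))))) = Add(2498, Mul(-1, Add(-235, Rational(-1, 2), -14335, Rational(-61, 2)))) = Add(2498, Mul(-1, -14601)) = Add(2498, 14601) = 17099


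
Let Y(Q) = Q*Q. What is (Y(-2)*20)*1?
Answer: 80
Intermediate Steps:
Y(Q) = Q²
(Y(-2)*20)*1 = ((-2)²*20)*1 = (4*20)*1 = 80*1 = 80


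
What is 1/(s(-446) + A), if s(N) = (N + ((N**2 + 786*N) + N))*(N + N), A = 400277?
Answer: 1/136458821 ≈ 7.3282e-9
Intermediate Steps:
s(N) = 2*N*(N**2 + 788*N) (s(N) = (N + (N**2 + 787*N))*(2*N) = (N**2 + 788*N)*(2*N) = 2*N*(N**2 + 788*N))
1/(s(-446) + A) = 1/(2*(-446)**2*(788 - 446) + 400277) = 1/(2*198916*342 + 400277) = 1/(136058544 + 400277) = 1/136458821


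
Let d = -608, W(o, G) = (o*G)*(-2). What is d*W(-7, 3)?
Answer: -25536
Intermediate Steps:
W(o, G) = -2*G*o (W(o, G) = (G*o)*(-2) = -2*G*o)
d*W(-7, 3) = -(-1216)*3*(-7) = -608*42 = -25536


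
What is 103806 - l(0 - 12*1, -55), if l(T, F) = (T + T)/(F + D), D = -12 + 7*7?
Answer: 311414/3 ≈ 1.0380e+5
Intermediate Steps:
D = 37 (D = -12 + 49 = 37)
l(T, F) = 2*T/(37 + F) (l(T, F) = (T + T)/(F + 37) = (2*T)/(37 + F) = 2*T/(37 + F))
103806 - l(0 - 12*1, -55) = 103806 - 2*(0 - 12*1)/(37 - 55) = 103806 - 2*(0 - 12)/(-18) = 103806 - 2*(-12)*(-1)/18 = 103806 - 1*4/3 = 103806 - 4/3 = 311414/3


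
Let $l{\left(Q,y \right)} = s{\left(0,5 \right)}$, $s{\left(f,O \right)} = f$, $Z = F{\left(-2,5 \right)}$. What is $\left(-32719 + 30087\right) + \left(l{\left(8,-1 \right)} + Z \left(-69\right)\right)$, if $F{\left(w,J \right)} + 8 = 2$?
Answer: $-2218$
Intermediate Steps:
$F{\left(w,J \right)} = -6$ ($F{\left(w,J \right)} = -8 + 2 = -6$)
$Z = -6$
$l{\left(Q,y \right)} = 0$
$\left(-32719 + 30087\right) + \left(l{\left(8,-1 \right)} + Z \left(-69\right)\right) = \left(-32719 + 30087\right) + \left(0 - -414\right) = -2632 + \left(0 + 414\right) = -2632 + 414 = -2218$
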